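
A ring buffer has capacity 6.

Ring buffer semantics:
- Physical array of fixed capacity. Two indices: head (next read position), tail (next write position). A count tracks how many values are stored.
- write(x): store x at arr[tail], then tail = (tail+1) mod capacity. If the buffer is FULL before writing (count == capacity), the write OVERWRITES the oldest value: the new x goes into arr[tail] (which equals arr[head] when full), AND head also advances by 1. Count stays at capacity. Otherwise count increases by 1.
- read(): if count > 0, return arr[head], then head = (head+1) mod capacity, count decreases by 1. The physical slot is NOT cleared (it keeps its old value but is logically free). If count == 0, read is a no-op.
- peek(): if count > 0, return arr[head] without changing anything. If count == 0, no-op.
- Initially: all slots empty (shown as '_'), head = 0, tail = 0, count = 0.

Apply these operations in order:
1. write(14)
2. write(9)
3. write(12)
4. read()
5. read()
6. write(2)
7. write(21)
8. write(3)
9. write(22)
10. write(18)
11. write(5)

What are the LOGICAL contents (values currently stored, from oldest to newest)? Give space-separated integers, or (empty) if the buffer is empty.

After op 1 (write(14)): arr=[14 _ _ _ _ _] head=0 tail=1 count=1
After op 2 (write(9)): arr=[14 9 _ _ _ _] head=0 tail=2 count=2
After op 3 (write(12)): arr=[14 9 12 _ _ _] head=0 tail=3 count=3
After op 4 (read()): arr=[14 9 12 _ _ _] head=1 tail=3 count=2
After op 5 (read()): arr=[14 9 12 _ _ _] head=2 tail=3 count=1
After op 6 (write(2)): arr=[14 9 12 2 _ _] head=2 tail=4 count=2
After op 7 (write(21)): arr=[14 9 12 2 21 _] head=2 tail=5 count=3
After op 8 (write(3)): arr=[14 9 12 2 21 3] head=2 tail=0 count=4
After op 9 (write(22)): arr=[22 9 12 2 21 3] head=2 tail=1 count=5
After op 10 (write(18)): arr=[22 18 12 2 21 3] head=2 tail=2 count=6
After op 11 (write(5)): arr=[22 18 5 2 21 3] head=3 tail=3 count=6

Answer: 2 21 3 22 18 5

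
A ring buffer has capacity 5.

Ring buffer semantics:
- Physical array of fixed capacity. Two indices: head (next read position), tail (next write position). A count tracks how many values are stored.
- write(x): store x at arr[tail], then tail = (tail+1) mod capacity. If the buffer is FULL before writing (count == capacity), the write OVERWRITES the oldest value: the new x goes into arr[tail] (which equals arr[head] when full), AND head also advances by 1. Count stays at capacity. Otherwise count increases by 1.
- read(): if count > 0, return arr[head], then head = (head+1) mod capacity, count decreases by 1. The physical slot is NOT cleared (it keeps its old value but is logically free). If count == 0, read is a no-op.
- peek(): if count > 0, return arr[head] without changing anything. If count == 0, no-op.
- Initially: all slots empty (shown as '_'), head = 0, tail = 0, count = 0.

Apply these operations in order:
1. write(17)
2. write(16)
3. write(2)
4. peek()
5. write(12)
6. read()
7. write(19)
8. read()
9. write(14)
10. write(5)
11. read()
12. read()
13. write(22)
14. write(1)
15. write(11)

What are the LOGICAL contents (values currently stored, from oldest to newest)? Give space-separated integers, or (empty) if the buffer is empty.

Answer: 14 5 22 1 11

Derivation:
After op 1 (write(17)): arr=[17 _ _ _ _] head=0 tail=1 count=1
After op 2 (write(16)): arr=[17 16 _ _ _] head=0 tail=2 count=2
After op 3 (write(2)): arr=[17 16 2 _ _] head=0 tail=3 count=3
After op 4 (peek()): arr=[17 16 2 _ _] head=0 tail=3 count=3
After op 5 (write(12)): arr=[17 16 2 12 _] head=0 tail=4 count=4
After op 6 (read()): arr=[17 16 2 12 _] head=1 tail=4 count=3
After op 7 (write(19)): arr=[17 16 2 12 19] head=1 tail=0 count=4
After op 8 (read()): arr=[17 16 2 12 19] head=2 tail=0 count=3
After op 9 (write(14)): arr=[14 16 2 12 19] head=2 tail=1 count=4
After op 10 (write(5)): arr=[14 5 2 12 19] head=2 tail=2 count=5
After op 11 (read()): arr=[14 5 2 12 19] head=3 tail=2 count=4
After op 12 (read()): arr=[14 5 2 12 19] head=4 tail=2 count=3
After op 13 (write(22)): arr=[14 5 22 12 19] head=4 tail=3 count=4
After op 14 (write(1)): arr=[14 5 22 1 19] head=4 tail=4 count=5
After op 15 (write(11)): arr=[14 5 22 1 11] head=0 tail=0 count=5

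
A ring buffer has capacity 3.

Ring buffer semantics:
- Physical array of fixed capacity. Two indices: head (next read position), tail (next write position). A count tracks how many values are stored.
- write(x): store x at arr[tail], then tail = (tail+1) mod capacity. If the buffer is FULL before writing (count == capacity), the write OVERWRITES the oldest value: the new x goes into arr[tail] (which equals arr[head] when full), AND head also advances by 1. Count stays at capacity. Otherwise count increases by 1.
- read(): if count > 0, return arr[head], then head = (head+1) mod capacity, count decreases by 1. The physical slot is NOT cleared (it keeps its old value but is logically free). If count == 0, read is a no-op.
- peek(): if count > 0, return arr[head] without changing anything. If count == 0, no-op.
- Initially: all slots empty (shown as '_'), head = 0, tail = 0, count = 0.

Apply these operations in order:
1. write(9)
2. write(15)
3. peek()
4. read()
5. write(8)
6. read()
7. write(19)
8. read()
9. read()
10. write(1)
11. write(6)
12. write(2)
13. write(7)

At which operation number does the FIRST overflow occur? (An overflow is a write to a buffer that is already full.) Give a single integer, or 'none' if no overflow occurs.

After op 1 (write(9)): arr=[9 _ _] head=0 tail=1 count=1
After op 2 (write(15)): arr=[9 15 _] head=0 tail=2 count=2
After op 3 (peek()): arr=[9 15 _] head=0 tail=2 count=2
After op 4 (read()): arr=[9 15 _] head=1 tail=2 count=1
After op 5 (write(8)): arr=[9 15 8] head=1 tail=0 count=2
After op 6 (read()): arr=[9 15 8] head=2 tail=0 count=1
After op 7 (write(19)): arr=[19 15 8] head=2 tail=1 count=2
After op 8 (read()): arr=[19 15 8] head=0 tail=1 count=1
After op 9 (read()): arr=[19 15 8] head=1 tail=1 count=0
After op 10 (write(1)): arr=[19 1 8] head=1 tail=2 count=1
After op 11 (write(6)): arr=[19 1 6] head=1 tail=0 count=2
After op 12 (write(2)): arr=[2 1 6] head=1 tail=1 count=3
After op 13 (write(7)): arr=[2 7 6] head=2 tail=2 count=3

Answer: 13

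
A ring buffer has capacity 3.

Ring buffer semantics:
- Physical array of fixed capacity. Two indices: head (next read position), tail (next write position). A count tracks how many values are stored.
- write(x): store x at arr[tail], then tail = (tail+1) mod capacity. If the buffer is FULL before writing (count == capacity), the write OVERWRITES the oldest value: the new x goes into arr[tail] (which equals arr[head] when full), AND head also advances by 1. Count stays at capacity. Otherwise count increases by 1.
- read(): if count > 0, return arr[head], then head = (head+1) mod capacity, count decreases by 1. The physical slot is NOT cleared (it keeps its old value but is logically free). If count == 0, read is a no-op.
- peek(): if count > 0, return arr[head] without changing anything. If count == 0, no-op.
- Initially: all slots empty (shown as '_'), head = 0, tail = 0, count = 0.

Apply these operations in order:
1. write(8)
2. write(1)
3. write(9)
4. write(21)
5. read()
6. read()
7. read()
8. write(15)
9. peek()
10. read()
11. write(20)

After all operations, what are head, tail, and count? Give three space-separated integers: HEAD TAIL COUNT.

Answer: 2 0 1

Derivation:
After op 1 (write(8)): arr=[8 _ _] head=0 tail=1 count=1
After op 2 (write(1)): arr=[8 1 _] head=0 tail=2 count=2
After op 3 (write(9)): arr=[8 1 9] head=0 tail=0 count=3
After op 4 (write(21)): arr=[21 1 9] head=1 tail=1 count=3
After op 5 (read()): arr=[21 1 9] head=2 tail=1 count=2
After op 6 (read()): arr=[21 1 9] head=0 tail=1 count=1
After op 7 (read()): arr=[21 1 9] head=1 tail=1 count=0
After op 8 (write(15)): arr=[21 15 9] head=1 tail=2 count=1
After op 9 (peek()): arr=[21 15 9] head=1 tail=2 count=1
After op 10 (read()): arr=[21 15 9] head=2 tail=2 count=0
After op 11 (write(20)): arr=[21 15 20] head=2 tail=0 count=1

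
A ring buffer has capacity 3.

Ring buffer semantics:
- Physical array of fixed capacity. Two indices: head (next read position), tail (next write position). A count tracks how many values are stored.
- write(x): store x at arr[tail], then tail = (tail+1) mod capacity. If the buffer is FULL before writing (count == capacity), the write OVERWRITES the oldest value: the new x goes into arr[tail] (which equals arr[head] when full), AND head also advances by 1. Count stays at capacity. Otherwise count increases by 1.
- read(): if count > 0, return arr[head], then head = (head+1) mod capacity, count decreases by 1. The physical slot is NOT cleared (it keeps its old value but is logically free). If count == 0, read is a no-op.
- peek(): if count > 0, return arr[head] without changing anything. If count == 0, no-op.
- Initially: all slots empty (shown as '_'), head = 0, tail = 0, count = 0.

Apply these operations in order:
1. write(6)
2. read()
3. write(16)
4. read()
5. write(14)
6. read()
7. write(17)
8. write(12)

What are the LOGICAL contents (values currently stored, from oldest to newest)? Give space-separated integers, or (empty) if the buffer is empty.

After op 1 (write(6)): arr=[6 _ _] head=0 tail=1 count=1
After op 2 (read()): arr=[6 _ _] head=1 tail=1 count=0
After op 3 (write(16)): arr=[6 16 _] head=1 tail=2 count=1
After op 4 (read()): arr=[6 16 _] head=2 tail=2 count=0
After op 5 (write(14)): arr=[6 16 14] head=2 tail=0 count=1
After op 6 (read()): arr=[6 16 14] head=0 tail=0 count=0
After op 7 (write(17)): arr=[17 16 14] head=0 tail=1 count=1
After op 8 (write(12)): arr=[17 12 14] head=0 tail=2 count=2

Answer: 17 12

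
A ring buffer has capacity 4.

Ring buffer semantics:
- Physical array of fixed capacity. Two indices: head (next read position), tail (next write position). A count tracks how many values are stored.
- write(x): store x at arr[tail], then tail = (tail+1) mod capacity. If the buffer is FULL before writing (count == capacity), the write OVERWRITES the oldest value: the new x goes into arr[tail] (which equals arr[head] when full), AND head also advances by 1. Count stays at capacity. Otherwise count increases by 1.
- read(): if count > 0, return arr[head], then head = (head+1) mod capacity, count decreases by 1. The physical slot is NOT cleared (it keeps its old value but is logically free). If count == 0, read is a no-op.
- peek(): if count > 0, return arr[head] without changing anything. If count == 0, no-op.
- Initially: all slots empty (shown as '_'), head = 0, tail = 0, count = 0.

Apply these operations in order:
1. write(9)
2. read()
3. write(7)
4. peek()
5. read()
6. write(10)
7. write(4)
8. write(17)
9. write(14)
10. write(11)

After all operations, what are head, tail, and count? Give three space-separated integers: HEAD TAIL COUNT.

After op 1 (write(9)): arr=[9 _ _ _] head=0 tail=1 count=1
After op 2 (read()): arr=[9 _ _ _] head=1 tail=1 count=0
After op 3 (write(7)): arr=[9 7 _ _] head=1 tail=2 count=1
After op 4 (peek()): arr=[9 7 _ _] head=1 tail=2 count=1
After op 5 (read()): arr=[9 7 _ _] head=2 tail=2 count=0
After op 6 (write(10)): arr=[9 7 10 _] head=2 tail=3 count=1
After op 7 (write(4)): arr=[9 7 10 4] head=2 tail=0 count=2
After op 8 (write(17)): arr=[17 7 10 4] head=2 tail=1 count=3
After op 9 (write(14)): arr=[17 14 10 4] head=2 tail=2 count=4
After op 10 (write(11)): arr=[17 14 11 4] head=3 tail=3 count=4

Answer: 3 3 4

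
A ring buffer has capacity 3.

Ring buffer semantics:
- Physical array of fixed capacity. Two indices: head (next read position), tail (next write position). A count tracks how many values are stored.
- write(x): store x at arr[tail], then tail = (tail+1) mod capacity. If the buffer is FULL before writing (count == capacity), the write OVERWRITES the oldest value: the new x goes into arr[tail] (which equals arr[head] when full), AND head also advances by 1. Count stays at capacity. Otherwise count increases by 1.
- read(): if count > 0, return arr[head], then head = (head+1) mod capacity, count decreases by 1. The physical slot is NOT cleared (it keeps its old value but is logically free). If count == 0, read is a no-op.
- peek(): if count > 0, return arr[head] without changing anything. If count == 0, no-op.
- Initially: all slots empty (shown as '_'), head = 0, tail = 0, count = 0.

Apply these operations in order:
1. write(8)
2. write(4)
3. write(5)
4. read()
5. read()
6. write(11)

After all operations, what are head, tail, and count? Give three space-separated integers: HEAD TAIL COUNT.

After op 1 (write(8)): arr=[8 _ _] head=0 tail=1 count=1
After op 2 (write(4)): arr=[8 4 _] head=0 tail=2 count=2
After op 3 (write(5)): arr=[8 4 5] head=0 tail=0 count=3
After op 4 (read()): arr=[8 4 5] head=1 tail=0 count=2
After op 5 (read()): arr=[8 4 5] head=2 tail=0 count=1
After op 6 (write(11)): arr=[11 4 5] head=2 tail=1 count=2

Answer: 2 1 2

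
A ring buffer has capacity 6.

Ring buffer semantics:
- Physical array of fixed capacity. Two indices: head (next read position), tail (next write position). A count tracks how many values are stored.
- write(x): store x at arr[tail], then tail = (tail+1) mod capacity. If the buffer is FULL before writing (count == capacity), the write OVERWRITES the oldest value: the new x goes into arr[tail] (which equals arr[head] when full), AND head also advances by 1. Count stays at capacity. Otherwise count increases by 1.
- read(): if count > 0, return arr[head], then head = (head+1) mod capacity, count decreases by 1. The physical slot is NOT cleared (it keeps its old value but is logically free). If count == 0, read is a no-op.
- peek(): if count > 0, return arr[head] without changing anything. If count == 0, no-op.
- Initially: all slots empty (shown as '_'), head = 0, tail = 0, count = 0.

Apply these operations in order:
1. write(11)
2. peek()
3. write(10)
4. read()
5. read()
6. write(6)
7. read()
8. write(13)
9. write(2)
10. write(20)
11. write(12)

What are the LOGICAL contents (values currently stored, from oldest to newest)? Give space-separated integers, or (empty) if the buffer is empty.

Answer: 13 2 20 12

Derivation:
After op 1 (write(11)): arr=[11 _ _ _ _ _] head=0 tail=1 count=1
After op 2 (peek()): arr=[11 _ _ _ _ _] head=0 tail=1 count=1
After op 3 (write(10)): arr=[11 10 _ _ _ _] head=0 tail=2 count=2
After op 4 (read()): arr=[11 10 _ _ _ _] head=1 tail=2 count=1
After op 5 (read()): arr=[11 10 _ _ _ _] head=2 tail=2 count=0
After op 6 (write(6)): arr=[11 10 6 _ _ _] head=2 tail=3 count=1
After op 7 (read()): arr=[11 10 6 _ _ _] head=3 tail=3 count=0
After op 8 (write(13)): arr=[11 10 6 13 _ _] head=3 tail=4 count=1
After op 9 (write(2)): arr=[11 10 6 13 2 _] head=3 tail=5 count=2
After op 10 (write(20)): arr=[11 10 6 13 2 20] head=3 tail=0 count=3
After op 11 (write(12)): arr=[12 10 6 13 2 20] head=3 tail=1 count=4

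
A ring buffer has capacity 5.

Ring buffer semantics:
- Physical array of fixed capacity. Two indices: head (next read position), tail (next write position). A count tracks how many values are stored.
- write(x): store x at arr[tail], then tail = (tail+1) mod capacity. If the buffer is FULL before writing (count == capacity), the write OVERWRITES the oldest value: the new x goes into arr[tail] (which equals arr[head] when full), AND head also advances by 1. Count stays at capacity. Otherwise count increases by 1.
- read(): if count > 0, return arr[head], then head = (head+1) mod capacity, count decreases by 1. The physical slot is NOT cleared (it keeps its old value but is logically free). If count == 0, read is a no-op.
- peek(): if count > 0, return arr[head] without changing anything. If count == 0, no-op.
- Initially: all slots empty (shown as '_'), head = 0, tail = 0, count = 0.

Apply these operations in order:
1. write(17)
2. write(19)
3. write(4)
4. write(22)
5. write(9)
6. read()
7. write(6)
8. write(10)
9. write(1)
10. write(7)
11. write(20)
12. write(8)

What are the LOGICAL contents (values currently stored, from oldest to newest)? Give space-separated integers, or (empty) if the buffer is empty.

Answer: 10 1 7 20 8

Derivation:
After op 1 (write(17)): arr=[17 _ _ _ _] head=0 tail=1 count=1
After op 2 (write(19)): arr=[17 19 _ _ _] head=0 tail=2 count=2
After op 3 (write(4)): arr=[17 19 4 _ _] head=0 tail=3 count=3
After op 4 (write(22)): arr=[17 19 4 22 _] head=0 tail=4 count=4
After op 5 (write(9)): arr=[17 19 4 22 9] head=0 tail=0 count=5
After op 6 (read()): arr=[17 19 4 22 9] head=1 tail=0 count=4
After op 7 (write(6)): arr=[6 19 4 22 9] head=1 tail=1 count=5
After op 8 (write(10)): arr=[6 10 4 22 9] head=2 tail=2 count=5
After op 9 (write(1)): arr=[6 10 1 22 9] head=3 tail=3 count=5
After op 10 (write(7)): arr=[6 10 1 7 9] head=4 tail=4 count=5
After op 11 (write(20)): arr=[6 10 1 7 20] head=0 tail=0 count=5
After op 12 (write(8)): arr=[8 10 1 7 20] head=1 tail=1 count=5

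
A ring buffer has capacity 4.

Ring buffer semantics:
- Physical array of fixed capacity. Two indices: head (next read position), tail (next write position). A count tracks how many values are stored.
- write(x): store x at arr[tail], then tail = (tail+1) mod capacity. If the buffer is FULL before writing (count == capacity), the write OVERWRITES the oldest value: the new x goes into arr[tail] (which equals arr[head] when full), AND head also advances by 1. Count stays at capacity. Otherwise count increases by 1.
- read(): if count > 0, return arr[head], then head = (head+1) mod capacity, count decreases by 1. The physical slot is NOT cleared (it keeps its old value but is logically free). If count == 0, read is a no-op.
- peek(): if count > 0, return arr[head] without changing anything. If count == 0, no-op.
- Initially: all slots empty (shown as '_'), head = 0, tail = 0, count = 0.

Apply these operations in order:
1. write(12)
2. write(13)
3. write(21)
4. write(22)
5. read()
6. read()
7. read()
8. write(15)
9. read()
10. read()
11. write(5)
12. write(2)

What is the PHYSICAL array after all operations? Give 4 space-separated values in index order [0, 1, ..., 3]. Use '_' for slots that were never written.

Answer: 15 5 2 22

Derivation:
After op 1 (write(12)): arr=[12 _ _ _] head=0 tail=1 count=1
After op 2 (write(13)): arr=[12 13 _ _] head=0 tail=2 count=2
After op 3 (write(21)): arr=[12 13 21 _] head=0 tail=3 count=3
After op 4 (write(22)): arr=[12 13 21 22] head=0 tail=0 count=4
After op 5 (read()): arr=[12 13 21 22] head=1 tail=0 count=3
After op 6 (read()): arr=[12 13 21 22] head=2 tail=0 count=2
After op 7 (read()): arr=[12 13 21 22] head=3 tail=0 count=1
After op 8 (write(15)): arr=[15 13 21 22] head=3 tail=1 count=2
After op 9 (read()): arr=[15 13 21 22] head=0 tail=1 count=1
After op 10 (read()): arr=[15 13 21 22] head=1 tail=1 count=0
After op 11 (write(5)): arr=[15 5 21 22] head=1 tail=2 count=1
After op 12 (write(2)): arr=[15 5 2 22] head=1 tail=3 count=2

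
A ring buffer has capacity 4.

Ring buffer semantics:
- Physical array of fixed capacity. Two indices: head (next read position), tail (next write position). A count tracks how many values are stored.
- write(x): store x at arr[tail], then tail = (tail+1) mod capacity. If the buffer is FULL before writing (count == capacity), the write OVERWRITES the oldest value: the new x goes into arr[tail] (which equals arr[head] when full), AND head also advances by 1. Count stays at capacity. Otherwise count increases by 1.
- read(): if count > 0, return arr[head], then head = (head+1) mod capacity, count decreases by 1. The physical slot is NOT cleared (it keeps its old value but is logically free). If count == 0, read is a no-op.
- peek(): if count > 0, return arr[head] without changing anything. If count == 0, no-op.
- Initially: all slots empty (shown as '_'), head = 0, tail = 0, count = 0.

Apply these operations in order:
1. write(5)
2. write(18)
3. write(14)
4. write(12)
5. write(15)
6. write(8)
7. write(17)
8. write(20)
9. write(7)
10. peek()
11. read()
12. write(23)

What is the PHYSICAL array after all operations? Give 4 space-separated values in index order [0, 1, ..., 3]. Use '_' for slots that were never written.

After op 1 (write(5)): arr=[5 _ _ _] head=0 tail=1 count=1
After op 2 (write(18)): arr=[5 18 _ _] head=0 tail=2 count=2
After op 3 (write(14)): arr=[5 18 14 _] head=0 tail=3 count=3
After op 4 (write(12)): arr=[5 18 14 12] head=0 tail=0 count=4
After op 5 (write(15)): arr=[15 18 14 12] head=1 tail=1 count=4
After op 6 (write(8)): arr=[15 8 14 12] head=2 tail=2 count=4
After op 7 (write(17)): arr=[15 8 17 12] head=3 tail=3 count=4
After op 8 (write(20)): arr=[15 8 17 20] head=0 tail=0 count=4
After op 9 (write(7)): arr=[7 8 17 20] head=1 tail=1 count=4
After op 10 (peek()): arr=[7 8 17 20] head=1 tail=1 count=4
After op 11 (read()): arr=[7 8 17 20] head=2 tail=1 count=3
After op 12 (write(23)): arr=[7 23 17 20] head=2 tail=2 count=4

Answer: 7 23 17 20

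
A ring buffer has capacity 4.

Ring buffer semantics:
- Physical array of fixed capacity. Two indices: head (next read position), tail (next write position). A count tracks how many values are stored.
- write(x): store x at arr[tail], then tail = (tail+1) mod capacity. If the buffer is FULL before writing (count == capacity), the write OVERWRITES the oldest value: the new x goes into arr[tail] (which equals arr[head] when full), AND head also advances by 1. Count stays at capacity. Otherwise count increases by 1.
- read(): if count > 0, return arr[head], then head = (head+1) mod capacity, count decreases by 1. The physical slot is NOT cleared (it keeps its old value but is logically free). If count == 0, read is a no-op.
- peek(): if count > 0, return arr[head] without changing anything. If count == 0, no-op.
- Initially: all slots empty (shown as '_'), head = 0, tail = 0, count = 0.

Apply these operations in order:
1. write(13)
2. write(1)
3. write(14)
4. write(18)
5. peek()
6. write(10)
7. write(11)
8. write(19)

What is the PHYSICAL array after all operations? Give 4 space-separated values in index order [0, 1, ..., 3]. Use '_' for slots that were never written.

After op 1 (write(13)): arr=[13 _ _ _] head=0 tail=1 count=1
After op 2 (write(1)): arr=[13 1 _ _] head=0 tail=2 count=2
After op 3 (write(14)): arr=[13 1 14 _] head=0 tail=3 count=3
After op 4 (write(18)): arr=[13 1 14 18] head=0 tail=0 count=4
After op 5 (peek()): arr=[13 1 14 18] head=0 tail=0 count=4
After op 6 (write(10)): arr=[10 1 14 18] head=1 tail=1 count=4
After op 7 (write(11)): arr=[10 11 14 18] head=2 tail=2 count=4
After op 8 (write(19)): arr=[10 11 19 18] head=3 tail=3 count=4

Answer: 10 11 19 18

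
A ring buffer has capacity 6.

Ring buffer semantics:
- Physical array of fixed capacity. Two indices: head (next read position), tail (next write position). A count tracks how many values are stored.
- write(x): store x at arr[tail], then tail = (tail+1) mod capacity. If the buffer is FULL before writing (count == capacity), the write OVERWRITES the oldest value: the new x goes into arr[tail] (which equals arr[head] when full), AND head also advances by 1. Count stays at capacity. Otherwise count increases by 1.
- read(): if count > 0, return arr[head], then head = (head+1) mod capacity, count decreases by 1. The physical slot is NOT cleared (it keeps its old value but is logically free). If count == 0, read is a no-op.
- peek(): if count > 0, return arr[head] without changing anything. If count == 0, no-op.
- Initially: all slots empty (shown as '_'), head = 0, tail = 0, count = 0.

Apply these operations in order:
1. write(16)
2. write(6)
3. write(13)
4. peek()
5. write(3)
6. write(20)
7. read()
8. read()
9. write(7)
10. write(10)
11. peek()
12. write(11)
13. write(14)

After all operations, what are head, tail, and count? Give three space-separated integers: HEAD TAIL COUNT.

After op 1 (write(16)): arr=[16 _ _ _ _ _] head=0 tail=1 count=1
After op 2 (write(6)): arr=[16 6 _ _ _ _] head=0 tail=2 count=2
After op 3 (write(13)): arr=[16 6 13 _ _ _] head=0 tail=3 count=3
After op 4 (peek()): arr=[16 6 13 _ _ _] head=0 tail=3 count=3
After op 5 (write(3)): arr=[16 6 13 3 _ _] head=0 tail=4 count=4
After op 6 (write(20)): arr=[16 6 13 3 20 _] head=0 tail=5 count=5
After op 7 (read()): arr=[16 6 13 3 20 _] head=1 tail=5 count=4
After op 8 (read()): arr=[16 6 13 3 20 _] head=2 tail=5 count=3
After op 9 (write(7)): arr=[16 6 13 3 20 7] head=2 tail=0 count=4
After op 10 (write(10)): arr=[10 6 13 3 20 7] head=2 tail=1 count=5
After op 11 (peek()): arr=[10 6 13 3 20 7] head=2 tail=1 count=5
After op 12 (write(11)): arr=[10 11 13 3 20 7] head=2 tail=2 count=6
After op 13 (write(14)): arr=[10 11 14 3 20 7] head=3 tail=3 count=6

Answer: 3 3 6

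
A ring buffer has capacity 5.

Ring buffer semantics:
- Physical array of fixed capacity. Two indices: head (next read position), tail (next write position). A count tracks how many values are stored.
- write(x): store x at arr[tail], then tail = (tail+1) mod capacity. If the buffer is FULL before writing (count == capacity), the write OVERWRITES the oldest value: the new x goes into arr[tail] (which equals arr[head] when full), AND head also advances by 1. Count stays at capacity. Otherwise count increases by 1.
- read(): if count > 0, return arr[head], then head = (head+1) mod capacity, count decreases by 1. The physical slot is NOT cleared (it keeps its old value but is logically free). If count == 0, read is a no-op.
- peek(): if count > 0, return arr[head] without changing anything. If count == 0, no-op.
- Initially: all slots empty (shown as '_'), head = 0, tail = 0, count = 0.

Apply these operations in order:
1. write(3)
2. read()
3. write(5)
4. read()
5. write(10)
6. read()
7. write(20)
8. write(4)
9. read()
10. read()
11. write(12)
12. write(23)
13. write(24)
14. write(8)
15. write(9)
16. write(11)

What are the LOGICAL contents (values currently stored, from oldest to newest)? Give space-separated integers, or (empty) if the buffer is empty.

After op 1 (write(3)): arr=[3 _ _ _ _] head=0 tail=1 count=1
After op 2 (read()): arr=[3 _ _ _ _] head=1 tail=1 count=0
After op 3 (write(5)): arr=[3 5 _ _ _] head=1 tail=2 count=1
After op 4 (read()): arr=[3 5 _ _ _] head=2 tail=2 count=0
After op 5 (write(10)): arr=[3 5 10 _ _] head=2 tail=3 count=1
After op 6 (read()): arr=[3 5 10 _ _] head=3 tail=3 count=0
After op 7 (write(20)): arr=[3 5 10 20 _] head=3 tail=4 count=1
After op 8 (write(4)): arr=[3 5 10 20 4] head=3 tail=0 count=2
After op 9 (read()): arr=[3 5 10 20 4] head=4 tail=0 count=1
After op 10 (read()): arr=[3 5 10 20 4] head=0 tail=0 count=0
After op 11 (write(12)): arr=[12 5 10 20 4] head=0 tail=1 count=1
After op 12 (write(23)): arr=[12 23 10 20 4] head=0 tail=2 count=2
After op 13 (write(24)): arr=[12 23 24 20 4] head=0 tail=3 count=3
After op 14 (write(8)): arr=[12 23 24 8 4] head=0 tail=4 count=4
After op 15 (write(9)): arr=[12 23 24 8 9] head=0 tail=0 count=5
After op 16 (write(11)): arr=[11 23 24 8 9] head=1 tail=1 count=5

Answer: 23 24 8 9 11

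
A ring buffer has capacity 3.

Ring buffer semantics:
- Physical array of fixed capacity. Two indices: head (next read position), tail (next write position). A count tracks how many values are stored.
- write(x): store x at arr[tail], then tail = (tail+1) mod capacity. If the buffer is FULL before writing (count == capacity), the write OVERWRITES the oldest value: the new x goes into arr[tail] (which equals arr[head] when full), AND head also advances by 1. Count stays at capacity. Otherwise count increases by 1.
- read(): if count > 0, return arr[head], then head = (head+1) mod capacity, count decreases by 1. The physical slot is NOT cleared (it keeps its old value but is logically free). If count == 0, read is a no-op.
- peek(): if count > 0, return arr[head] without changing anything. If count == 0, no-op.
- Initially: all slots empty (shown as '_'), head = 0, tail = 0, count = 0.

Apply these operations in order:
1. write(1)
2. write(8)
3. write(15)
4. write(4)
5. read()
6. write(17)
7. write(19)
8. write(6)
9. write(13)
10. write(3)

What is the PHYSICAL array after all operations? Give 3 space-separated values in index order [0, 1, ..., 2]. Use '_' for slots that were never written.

Answer: 6 13 3

Derivation:
After op 1 (write(1)): arr=[1 _ _] head=0 tail=1 count=1
After op 2 (write(8)): arr=[1 8 _] head=0 tail=2 count=2
After op 3 (write(15)): arr=[1 8 15] head=0 tail=0 count=3
After op 4 (write(4)): arr=[4 8 15] head=1 tail=1 count=3
After op 5 (read()): arr=[4 8 15] head=2 tail=1 count=2
After op 6 (write(17)): arr=[4 17 15] head=2 tail=2 count=3
After op 7 (write(19)): arr=[4 17 19] head=0 tail=0 count=3
After op 8 (write(6)): arr=[6 17 19] head=1 tail=1 count=3
After op 9 (write(13)): arr=[6 13 19] head=2 tail=2 count=3
After op 10 (write(3)): arr=[6 13 3] head=0 tail=0 count=3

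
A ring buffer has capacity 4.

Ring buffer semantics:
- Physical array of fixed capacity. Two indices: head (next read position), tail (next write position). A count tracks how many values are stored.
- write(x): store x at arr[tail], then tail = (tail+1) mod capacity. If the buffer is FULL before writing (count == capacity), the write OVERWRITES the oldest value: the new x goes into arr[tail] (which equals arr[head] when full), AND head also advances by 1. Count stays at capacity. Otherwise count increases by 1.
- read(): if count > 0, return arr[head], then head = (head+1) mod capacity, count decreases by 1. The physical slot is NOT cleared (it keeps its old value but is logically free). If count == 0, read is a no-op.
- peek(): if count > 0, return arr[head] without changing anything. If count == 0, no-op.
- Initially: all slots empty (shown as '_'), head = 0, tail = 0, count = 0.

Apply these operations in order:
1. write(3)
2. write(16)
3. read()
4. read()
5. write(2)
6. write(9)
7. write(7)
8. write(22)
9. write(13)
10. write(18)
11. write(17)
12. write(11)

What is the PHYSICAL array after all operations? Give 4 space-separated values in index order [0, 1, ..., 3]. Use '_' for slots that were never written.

After op 1 (write(3)): arr=[3 _ _ _] head=0 tail=1 count=1
After op 2 (write(16)): arr=[3 16 _ _] head=0 tail=2 count=2
After op 3 (read()): arr=[3 16 _ _] head=1 tail=2 count=1
After op 4 (read()): arr=[3 16 _ _] head=2 tail=2 count=0
After op 5 (write(2)): arr=[3 16 2 _] head=2 tail=3 count=1
After op 6 (write(9)): arr=[3 16 2 9] head=2 tail=0 count=2
After op 7 (write(7)): arr=[7 16 2 9] head=2 tail=1 count=3
After op 8 (write(22)): arr=[7 22 2 9] head=2 tail=2 count=4
After op 9 (write(13)): arr=[7 22 13 9] head=3 tail=3 count=4
After op 10 (write(18)): arr=[7 22 13 18] head=0 tail=0 count=4
After op 11 (write(17)): arr=[17 22 13 18] head=1 tail=1 count=4
After op 12 (write(11)): arr=[17 11 13 18] head=2 tail=2 count=4

Answer: 17 11 13 18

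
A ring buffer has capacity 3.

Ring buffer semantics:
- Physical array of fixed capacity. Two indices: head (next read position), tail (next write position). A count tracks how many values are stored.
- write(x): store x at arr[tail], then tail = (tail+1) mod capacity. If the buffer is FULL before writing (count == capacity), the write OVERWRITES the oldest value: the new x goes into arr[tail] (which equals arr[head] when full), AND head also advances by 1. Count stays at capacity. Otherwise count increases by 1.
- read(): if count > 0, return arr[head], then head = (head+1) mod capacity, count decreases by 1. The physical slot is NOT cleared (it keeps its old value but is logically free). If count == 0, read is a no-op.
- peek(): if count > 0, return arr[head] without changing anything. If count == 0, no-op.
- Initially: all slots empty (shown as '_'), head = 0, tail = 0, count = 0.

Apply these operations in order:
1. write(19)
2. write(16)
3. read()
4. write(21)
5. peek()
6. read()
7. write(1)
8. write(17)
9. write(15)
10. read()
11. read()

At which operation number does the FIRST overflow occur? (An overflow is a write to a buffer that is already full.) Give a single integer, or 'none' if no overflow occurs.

Answer: 9

Derivation:
After op 1 (write(19)): arr=[19 _ _] head=0 tail=1 count=1
After op 2 (write(16)): arr=[19 16 _] head=0 tail=2 count=2
After op 3 (read()): arr=[19 16 _] head=1 tail=2 count=1
After op 4 (write(21)): arr=[19 16 21] head=1 tail=0 count=2
After op 5 (peek()): arr=[19 16 21] head=1 tail=0 count=2
After op 6 (read()): arr=[19 16 21] head=2 tail=0 count=1
After op 7 (write(1)): arr=[1 16 21] head=2 tail=1 count=2
After op 8 (write(17)): arr=[1 17 21] head=2 tail=2 count=3
After op 9 (write(15)): arr=[1 17 15] head=0 tail=0 count=3
After op 10 (read()): arr=[1 17 15] head=1 tail=0 count=2
After op 11 (read()): arr=[1 17 15] head=2 tail=0 count=1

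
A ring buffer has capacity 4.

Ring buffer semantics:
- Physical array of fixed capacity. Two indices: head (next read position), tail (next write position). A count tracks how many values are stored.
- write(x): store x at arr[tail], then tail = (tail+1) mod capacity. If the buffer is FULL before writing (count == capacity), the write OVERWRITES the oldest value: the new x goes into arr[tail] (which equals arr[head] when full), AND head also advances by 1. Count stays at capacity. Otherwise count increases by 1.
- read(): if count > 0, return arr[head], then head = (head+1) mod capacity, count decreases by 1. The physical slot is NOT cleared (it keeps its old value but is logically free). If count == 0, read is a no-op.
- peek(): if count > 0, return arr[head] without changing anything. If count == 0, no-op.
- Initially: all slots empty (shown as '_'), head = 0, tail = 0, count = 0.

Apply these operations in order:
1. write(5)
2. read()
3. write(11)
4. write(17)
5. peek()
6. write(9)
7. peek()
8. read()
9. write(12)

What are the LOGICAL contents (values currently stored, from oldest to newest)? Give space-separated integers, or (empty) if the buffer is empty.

After op 1 (write(5)): arr=[5 _ _ _] head=0 tail=1 count=1
After op 2 (read()): arr=[5 _ _ _] head=1 tail=1 count=0
After op 3 (write(11)): arr=[5 11 _ _] head=1 tail=2 count=1
After op 4 (write(17)): arr=[5 11 17 _] head=1 tail=3 count=2
After op 5 (peek()): arr=[5 11 17 _] head=1 tail=3 count=2
After op 6 (write(9)): arr=[5 11 17 9] head=1 tail=0 count=3
After op 7 (peek()): arr=[5 11 17 9] head=1 tail=0 count=3
After op 8 (read()): arr=[5 11 17 9] head=2 tail=0 count=2
After op 9 (write(12)): arr=[12 11 17 9] head=2 tail=1 count=3

Answer: 17 9 12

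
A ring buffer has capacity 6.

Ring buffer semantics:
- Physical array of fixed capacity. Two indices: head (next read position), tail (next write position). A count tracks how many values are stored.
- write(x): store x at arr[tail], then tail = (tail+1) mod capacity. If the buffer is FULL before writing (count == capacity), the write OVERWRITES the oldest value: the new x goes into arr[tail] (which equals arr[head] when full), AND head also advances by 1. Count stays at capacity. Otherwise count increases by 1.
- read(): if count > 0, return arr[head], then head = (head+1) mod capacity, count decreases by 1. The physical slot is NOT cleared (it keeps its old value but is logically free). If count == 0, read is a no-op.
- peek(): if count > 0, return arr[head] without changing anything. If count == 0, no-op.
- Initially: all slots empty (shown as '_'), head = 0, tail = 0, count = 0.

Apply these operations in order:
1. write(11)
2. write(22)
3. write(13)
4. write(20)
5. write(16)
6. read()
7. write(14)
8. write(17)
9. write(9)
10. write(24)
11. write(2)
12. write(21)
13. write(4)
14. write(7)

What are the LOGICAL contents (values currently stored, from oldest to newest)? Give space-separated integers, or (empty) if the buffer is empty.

Answer: 9 24 2 21 4 7

Derivation:
After op 1 (write(11)): arr=[11 _ _ _ _ _] head=0 tail=1 count=1
After op 2 (write(22)): arr=[11 22 _ _ _ _] head=0 tail=2 count=2
After op 3 (write(13)): arr=[11 22 13 _ _ _] head=0 tail=3 count=3
After op 4 (write(20)): arr=[11 22 13 20 _ _] head=0 tail=4 count=4
After op 5 (write(16)): arr=[11 22 13 20 16 _] head=0 tail=5 count=5
After op 6 (read()): arr=[11 22 13 20 16 _] head=1 tail=5 count=4
After op 7 (write(14)): arr=[11 22 13 20 16 14] head=1 tail=0 count=5
After op 8 (write(17)): arr=[17 22 13 20 16 14] head=1 tail=1 count=6
After op 9 (write(9)): arr=[17 9 13 20 16 14] head=2 tail=2 count=6
After op 10 (write(24)): arr=[17 9 24 20 16 14] head=3 tail=3 count=6
After op 11 (write(2)): arr=[17 9 24 2 16 14] head=4 tail=4 count=6
After op 12 (write(21)): arr=[17 9 24 2 21 14] head=5 tail=5 count=6
After op 13 (write(4)): arr=[17 9 24 2 21 4] head=0 tail=0 count=6
After op 14 (write(7)): arr=[7 9 24 2 21 4] head=1 tail=1 count=6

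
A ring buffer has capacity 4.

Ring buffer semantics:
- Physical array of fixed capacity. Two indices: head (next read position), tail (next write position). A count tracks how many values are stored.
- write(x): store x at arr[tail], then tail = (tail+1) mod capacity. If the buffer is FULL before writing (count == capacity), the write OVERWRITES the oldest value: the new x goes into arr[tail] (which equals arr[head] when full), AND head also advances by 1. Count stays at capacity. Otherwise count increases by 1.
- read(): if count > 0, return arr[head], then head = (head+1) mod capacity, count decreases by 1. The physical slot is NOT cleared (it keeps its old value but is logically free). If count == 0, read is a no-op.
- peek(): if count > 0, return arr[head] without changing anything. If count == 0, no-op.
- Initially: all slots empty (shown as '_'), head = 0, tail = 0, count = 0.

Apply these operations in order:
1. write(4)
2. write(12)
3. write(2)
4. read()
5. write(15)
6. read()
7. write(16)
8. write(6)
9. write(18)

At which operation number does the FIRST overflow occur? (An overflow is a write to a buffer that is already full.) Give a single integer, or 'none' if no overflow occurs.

After op 1 (write(4)): arr=[4 _ _ _] head=0 tail=1 count=1
After op 2 (write(12)): arr=[4 12 _ _] head=0 tail=2 count=2
After op 3 (write(2)): arr=[4 12 2 _] head=0 tail=3 count=3
After op 4 (read()): arr=[4 12 2 _] head=1 tail=3 count=2
After op 5 (write(15)): arr=[4 12 2 15] head=1 tail=0 count=3
After op 6 (read()): arr=[4 12 2 15] head=2 tail=0 count=2
After op 7 (write(16)): arr=[16 12 2 15] head=2 tail=1 count=3
After op 8 (write(6)): arr=[16 6 2 15] head=2 tail=2 count=4
After op 9 (write(18)): arr=[16 6 18 15] head=3 tail=3 count=4

Answer: 9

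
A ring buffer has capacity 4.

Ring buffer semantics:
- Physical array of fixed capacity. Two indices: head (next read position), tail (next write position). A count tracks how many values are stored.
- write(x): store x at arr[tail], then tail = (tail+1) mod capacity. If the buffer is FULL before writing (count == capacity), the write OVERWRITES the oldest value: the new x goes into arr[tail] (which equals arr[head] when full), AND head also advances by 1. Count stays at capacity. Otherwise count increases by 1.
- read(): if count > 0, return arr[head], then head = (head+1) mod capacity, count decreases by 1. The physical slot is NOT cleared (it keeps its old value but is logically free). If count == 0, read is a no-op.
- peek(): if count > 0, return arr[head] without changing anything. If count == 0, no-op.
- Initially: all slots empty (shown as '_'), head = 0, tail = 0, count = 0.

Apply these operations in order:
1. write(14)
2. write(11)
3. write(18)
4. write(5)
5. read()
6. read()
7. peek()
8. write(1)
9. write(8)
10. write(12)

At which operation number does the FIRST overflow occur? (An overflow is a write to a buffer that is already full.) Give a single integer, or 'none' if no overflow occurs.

After op 1 (write(14)): arr=[14 _ _ _] head=0 tail=1 count=1
After op 2 (write(11)): arr=[14 11 _ _] head=0 tail=2 count=2
After op 3 (write(18)): arr=[14 11 18 _] head=0 tail=3 count=3
After op 4 (write(5)): arr=[14 11 18 5] head=0 tail=0 count=4
After op 5 (read()): arr=[14 11 18 5] head=1 tail=0 count=3
After op 6 (read()): arr=[14 11 18 5] head=2 tail=0 count=2
After op 7 (peek()): arr=[14 11 18 5] head=2 tail=0 count=2
After op 8 (write(1)): arr=[1 11 18 5] head=2 tail=1 count=3
After op 9 (write(8)): arr=[1 8 18 5] head=2 tail=2 count=4
After op 10 (write(12)): arr=[1 8 12 5] head=3 tail=3 count=4

Answer: 10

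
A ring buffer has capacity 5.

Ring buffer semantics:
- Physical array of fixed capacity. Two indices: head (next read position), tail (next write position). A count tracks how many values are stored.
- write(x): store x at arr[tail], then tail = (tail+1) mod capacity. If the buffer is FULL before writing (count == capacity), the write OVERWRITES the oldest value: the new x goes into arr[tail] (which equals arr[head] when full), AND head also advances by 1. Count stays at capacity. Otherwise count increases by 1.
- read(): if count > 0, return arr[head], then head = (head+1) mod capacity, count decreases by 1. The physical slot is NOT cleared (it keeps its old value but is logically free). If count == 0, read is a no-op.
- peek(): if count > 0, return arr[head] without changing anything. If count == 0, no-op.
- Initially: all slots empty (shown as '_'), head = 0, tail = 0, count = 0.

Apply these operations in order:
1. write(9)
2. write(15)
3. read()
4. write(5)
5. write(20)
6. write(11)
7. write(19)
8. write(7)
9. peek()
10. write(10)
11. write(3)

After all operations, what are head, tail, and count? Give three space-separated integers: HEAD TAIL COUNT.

Answer: 4 4 5

Derivation:
After op 1 (write(9)): arr=[9 _ _ _ _] head=0 tail=1 count=1
After op 2 (write(15)): arr=[9 15 _ _ _] head=0 tail=2 count=2
After op 3 (read()): arr=[9 15 _ _ _] head=1 tail=2 count=1
After op 4 (write(5)): arr=[9 15 5 _ _] head=1 tail=3 count=2
After op 5 (write(20)): arr=[9 15 5 20 _] head=1 tail=4 count=3
After op 6 (write(11)): arr=[9 15 5 20 11] head=1 tail=0 count=4
After op 7 (write(19)): arr=[19 15 5 20 11] head=1 tail=1 count=5
After op 8 (write(7)): arr=[19 7 5 20 11] head=2 tail=2 count=5
After op 9 (peek()): arr=[19 7 5 20 11] head=2 tail=2 count=5
After op 10 (write(10)): arr=[19 7 10 20 11] head=3 tail=3 count=5
After op 11 (write(3)): arr=[19 7 10 3 11] head=4 tail=4 count=5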